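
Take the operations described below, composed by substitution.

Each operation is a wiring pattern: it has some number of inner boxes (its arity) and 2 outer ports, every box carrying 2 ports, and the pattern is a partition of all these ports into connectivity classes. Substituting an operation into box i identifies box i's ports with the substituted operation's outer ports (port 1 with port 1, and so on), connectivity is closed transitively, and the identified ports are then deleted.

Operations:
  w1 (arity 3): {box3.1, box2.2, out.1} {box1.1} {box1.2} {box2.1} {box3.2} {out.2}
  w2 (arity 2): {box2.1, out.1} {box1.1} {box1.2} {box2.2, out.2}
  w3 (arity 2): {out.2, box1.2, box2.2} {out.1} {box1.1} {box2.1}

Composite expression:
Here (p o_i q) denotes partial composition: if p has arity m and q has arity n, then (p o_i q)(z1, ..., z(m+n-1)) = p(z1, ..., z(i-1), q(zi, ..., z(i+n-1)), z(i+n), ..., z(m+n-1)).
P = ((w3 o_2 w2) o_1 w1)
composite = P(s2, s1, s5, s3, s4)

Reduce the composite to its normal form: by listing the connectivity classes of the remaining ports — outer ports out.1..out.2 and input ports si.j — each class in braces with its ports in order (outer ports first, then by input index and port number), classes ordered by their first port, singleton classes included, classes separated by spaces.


{out.1} {out.2, s4.2} {s1.1} {s1.2, s5.1} {s2.1} {s2.2} {s3.1} {s3.2} {s4.1} {s5.2}


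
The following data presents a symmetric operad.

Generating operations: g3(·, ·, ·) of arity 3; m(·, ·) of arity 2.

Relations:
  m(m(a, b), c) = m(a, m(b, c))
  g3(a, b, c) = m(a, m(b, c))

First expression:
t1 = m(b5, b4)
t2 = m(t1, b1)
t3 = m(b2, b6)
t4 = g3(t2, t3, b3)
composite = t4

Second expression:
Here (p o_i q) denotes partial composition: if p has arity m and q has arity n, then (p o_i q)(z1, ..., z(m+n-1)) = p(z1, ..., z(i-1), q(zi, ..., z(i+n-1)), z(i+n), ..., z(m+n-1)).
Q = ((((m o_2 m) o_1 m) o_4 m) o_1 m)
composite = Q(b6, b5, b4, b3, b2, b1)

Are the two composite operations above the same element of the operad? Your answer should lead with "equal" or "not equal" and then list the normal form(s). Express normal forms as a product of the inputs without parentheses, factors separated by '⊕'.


not equal; the first gives b5 ⊕ b4 ⊕ b1 ⊕ b2 ⊕ b6 ⊕ b3 and the second b6 ⊕ b5 ⊕ b4 ⊕ b3 ⊕ b2 ⊕ b1


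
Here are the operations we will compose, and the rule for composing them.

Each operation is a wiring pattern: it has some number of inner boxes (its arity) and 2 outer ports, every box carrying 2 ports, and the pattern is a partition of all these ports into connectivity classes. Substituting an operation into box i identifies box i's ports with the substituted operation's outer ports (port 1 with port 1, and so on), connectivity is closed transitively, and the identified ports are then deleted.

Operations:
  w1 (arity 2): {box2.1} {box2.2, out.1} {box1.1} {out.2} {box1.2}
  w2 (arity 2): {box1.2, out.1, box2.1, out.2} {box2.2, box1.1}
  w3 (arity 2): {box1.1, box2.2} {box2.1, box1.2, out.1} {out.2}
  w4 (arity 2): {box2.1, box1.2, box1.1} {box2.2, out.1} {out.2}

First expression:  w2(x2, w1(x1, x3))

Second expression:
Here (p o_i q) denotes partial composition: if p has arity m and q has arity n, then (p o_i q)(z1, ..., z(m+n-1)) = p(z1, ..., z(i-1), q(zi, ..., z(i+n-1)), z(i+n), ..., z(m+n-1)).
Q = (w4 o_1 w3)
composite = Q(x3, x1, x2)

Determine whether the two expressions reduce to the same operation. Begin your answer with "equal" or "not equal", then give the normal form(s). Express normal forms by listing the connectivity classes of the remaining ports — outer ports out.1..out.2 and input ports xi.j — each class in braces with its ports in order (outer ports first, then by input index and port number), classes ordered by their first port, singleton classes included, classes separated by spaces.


not equal; first: {out.1, out.2, x2.2, x3.2} {x1.1} {x1.2} {x2.1} {x3.1}; second: {out.1, x2.2} {out.2} {x1.1, x2.1, x3.2} {x1.2, x3.1}

The first expression reduces to {out.1, out.2, x2.2, x3.2} {x1.1} {x1.2} {x2.1} {x3.1}
The second expression reduces to {out.1, x2.2} {out.2} {x1.1, x2.1, x3.2} {x1.2, x3.1}
Different reductions; not equal.


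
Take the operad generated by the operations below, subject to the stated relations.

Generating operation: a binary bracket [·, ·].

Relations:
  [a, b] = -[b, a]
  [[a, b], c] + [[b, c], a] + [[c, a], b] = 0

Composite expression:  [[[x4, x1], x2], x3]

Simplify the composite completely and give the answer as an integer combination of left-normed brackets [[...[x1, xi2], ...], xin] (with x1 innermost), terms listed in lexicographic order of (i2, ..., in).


-[[[x1, x4], x2], x3]


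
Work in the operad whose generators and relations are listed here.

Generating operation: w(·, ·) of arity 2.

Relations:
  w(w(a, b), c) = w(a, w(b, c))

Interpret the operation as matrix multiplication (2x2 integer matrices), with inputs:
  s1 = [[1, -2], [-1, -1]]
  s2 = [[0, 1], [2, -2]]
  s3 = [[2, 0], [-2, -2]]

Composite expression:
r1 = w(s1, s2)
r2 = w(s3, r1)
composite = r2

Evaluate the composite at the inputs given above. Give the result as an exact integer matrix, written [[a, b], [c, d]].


w(s1, s2) = [[-4, 5], [-2, 1]]
w(s3, w(s1, s2)) = [[-8, 10], [12, -12]]

[[-8, 10], [12, -12]]


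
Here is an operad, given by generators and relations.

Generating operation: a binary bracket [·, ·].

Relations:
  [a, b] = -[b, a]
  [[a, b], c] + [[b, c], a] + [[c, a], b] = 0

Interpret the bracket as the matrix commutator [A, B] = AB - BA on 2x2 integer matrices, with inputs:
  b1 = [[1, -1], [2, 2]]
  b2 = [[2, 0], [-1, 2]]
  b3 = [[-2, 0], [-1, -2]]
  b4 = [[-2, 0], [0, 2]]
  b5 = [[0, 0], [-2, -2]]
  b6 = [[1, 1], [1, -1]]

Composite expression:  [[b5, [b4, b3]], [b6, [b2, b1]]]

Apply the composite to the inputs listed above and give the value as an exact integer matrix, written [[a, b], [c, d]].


[b4, b3] = [[0, 0], [-4, 0]]
[b5, [b4, b3]] = [[0, 0], [8, 0]]
[b2, b1] = [[-1, 0], [1, 1]]
[b6, [b2, b1]] = [[1, 2], [-4, -1]]
[[b5, [b4, b3]], [b6, [b2, b1]]] = [[-16, 0], [16, 16]]

[[-16, 0], [16, 16]]


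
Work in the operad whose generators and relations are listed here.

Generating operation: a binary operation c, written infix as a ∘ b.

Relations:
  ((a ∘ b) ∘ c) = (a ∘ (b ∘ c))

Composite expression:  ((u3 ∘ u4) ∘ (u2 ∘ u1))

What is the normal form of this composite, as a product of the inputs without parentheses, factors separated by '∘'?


u3 ∘ u4 ∘ u2 ∘ u1

Associativity of c dissolves the nesting; only the u-input order survives.
(u3 ∘ u4) flattens to u3 ∘ u4
(u2 ∘ u1) flattens to u2 ∘ u1
((u3 ∘ u4) ∘ (u2 ∘ u1)) flattens to u3 ∘ u4 ∘ u2 ∘ u1


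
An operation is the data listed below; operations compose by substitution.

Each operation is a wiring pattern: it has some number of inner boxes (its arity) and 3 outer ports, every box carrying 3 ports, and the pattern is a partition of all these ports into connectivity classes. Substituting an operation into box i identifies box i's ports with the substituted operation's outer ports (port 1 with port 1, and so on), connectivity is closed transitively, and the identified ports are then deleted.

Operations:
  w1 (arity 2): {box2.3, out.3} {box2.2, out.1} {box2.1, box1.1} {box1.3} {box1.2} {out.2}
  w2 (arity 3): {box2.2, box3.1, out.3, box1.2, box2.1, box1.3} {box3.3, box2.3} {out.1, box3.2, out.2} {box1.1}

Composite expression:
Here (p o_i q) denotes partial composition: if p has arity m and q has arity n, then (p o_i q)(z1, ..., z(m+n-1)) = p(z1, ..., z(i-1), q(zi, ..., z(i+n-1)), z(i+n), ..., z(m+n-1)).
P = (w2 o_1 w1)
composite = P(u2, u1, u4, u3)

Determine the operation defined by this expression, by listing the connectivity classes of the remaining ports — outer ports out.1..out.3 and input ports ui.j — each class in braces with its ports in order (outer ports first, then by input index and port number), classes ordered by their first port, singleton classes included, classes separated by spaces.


{out.1, out.2, u3.2} {out.3, u1.3, u3.1, u4.1, u4.2} {u1.1, u2.1} {u1.2} {u2.2} {u2.3} {u3.3, u4.3}


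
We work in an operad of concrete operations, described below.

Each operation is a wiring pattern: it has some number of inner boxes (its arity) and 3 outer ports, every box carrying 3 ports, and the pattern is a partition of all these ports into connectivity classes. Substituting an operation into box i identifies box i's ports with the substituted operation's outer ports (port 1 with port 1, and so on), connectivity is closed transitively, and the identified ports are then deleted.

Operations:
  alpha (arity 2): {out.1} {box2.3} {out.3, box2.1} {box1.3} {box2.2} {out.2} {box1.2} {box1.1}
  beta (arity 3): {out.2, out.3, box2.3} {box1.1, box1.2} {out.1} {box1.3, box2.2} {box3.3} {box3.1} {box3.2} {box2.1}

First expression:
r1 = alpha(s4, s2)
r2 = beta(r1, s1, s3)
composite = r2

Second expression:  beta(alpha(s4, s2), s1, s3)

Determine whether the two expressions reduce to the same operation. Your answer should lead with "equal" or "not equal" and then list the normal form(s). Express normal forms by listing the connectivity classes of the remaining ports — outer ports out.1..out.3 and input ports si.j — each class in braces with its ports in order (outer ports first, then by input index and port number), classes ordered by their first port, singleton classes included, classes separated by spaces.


Reducing the first expression gives {out.1} {out.2, out.3, s1.3} {s1.1} {s1.2, s2.1} {s2.2} {s2.3} {s3.1} {s3.2} {s3.3} {s4.1} {s4.2} {s4.3}
Reducing the second expression gives {out.1} {out.2, out.3, s1.3} {s1.1} {s1.2, s2.1} {s2.2} {s2.3} {s3.1} {s3.2} {s3.3} {s4.1} {s4.2} {s4.3}
Same normal form: equal.

equal: each reduces to {out.1} {out.2, out.3, s1.3} {s1.1} {s1.2, s2.1} {s2.2} {s2.3} {s3.1} {s3.2} {s3.3} {s4.1} {s4.2} {s4.3}


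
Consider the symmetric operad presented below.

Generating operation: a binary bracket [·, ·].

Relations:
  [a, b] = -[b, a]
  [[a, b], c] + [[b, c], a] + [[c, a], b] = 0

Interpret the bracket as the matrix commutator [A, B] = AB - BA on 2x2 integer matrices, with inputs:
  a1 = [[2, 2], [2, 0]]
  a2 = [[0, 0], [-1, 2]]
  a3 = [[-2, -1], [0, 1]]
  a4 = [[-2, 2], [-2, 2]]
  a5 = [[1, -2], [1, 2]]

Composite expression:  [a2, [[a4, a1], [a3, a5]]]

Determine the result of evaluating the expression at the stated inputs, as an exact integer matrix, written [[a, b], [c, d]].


[[56, -112], [0, -56]]

[a4, a1] = [[8, -12], [4, -8]]
[a3, a5] = [[-1, 5], [3, 1]]
[[a4, a1], [a3, a5]] = [[-56, 56], [-56, 56]]
[a2, [[a4, a1], [a3, a5]]] = [[56, -112], [0, -56]]


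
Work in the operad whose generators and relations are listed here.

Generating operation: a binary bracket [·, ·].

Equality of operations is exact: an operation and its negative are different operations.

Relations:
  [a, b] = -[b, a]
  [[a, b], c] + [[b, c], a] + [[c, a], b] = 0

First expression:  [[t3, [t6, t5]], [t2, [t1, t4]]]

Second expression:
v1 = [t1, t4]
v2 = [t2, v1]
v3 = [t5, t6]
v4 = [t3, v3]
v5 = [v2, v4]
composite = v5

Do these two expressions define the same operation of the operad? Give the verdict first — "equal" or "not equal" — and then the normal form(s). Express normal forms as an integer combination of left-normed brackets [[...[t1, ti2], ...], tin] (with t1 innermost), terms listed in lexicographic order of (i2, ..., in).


The first expression, normalized: -[[[[[t1, t4], t2], t3], t5], t6] + [[[[[t1, t4], t2], t3], t6], t5] + [[[[[t1, t4], t2], t5], t6], t3] - [[[[[t1, t4], t2], t6], t5], t3]
The second expression, normalized: -[[[[[t1, t4], t2], t3], t5], t6] + [[[[[t1, t4], t2], t3], t6], t5] + [[[[[t1, t4], t2], t5], t6], t3] - [[[[[t1, t4], t2], t6], t5], t3]
The normal forms match — equal.

equal: each reduces to -[[[[[t1, t4], t2], t3], t5], t6] + [[[[[t1, t4], t2], t3], t6], t5] + [[[[[t1, t4], t2], t5], t6], t3] - [[[[[t1, t4], t2], t6], t5], t3]


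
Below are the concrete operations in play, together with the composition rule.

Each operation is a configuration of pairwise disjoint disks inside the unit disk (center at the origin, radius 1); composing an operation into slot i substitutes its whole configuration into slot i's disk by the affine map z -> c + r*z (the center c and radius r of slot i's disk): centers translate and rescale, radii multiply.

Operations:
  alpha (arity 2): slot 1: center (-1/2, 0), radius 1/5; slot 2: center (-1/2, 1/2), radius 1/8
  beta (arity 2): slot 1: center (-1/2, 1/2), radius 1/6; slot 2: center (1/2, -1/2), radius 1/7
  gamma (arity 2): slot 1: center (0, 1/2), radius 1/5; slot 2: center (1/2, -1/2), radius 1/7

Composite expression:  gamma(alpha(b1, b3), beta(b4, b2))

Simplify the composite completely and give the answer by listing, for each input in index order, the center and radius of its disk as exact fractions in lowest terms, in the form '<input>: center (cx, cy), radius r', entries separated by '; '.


Below gamma, radii multiply path by path; the b-disk centers shift.
input b1: applying the 2 nested substitutions gives center (-1/10, 1/2), radius 1/25
input b3: applying the 2 nested substitutions gives center (-1/10, 3/5), radius 1/40
input b4: applying the 2 nested substitutions gives center (3/7, -3/7), radius 1/42
input b2: applying the 2 nested substitutions gives center (4/7, -4/7), radius 1/49

b1: center (-1/10, 1/2), radius 1/25; b2: center (4/7, -4/7), radius 1/49; b3: center (-1/10, 3/5), radius 1/40; b4: center (3/7, -3/7), radius 1/42


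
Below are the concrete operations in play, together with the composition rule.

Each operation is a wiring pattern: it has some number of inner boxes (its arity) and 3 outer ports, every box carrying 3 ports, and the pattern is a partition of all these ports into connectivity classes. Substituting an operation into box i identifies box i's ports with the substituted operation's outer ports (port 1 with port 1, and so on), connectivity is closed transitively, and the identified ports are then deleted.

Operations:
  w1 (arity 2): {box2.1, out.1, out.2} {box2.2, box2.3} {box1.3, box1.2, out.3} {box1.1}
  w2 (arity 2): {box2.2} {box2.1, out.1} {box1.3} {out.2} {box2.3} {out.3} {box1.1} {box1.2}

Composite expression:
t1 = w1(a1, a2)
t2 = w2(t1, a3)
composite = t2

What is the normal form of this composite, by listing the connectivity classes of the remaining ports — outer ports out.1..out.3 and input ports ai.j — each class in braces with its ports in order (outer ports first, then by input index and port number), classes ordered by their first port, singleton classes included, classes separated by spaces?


Two ports join when wires chain via w2-identified ports.
w1 over (a1, a2) gives {out.1, out.2, a2.1} {out.3, a1.2, a1.3} {a1.1} {a2.2, a2.3}, out.j being that stage's outer ports
w2 over (a1, a2, a3) gives {out.1, a3.1} {out.2} {out.3} {a1.1} {a1.2, a1.3} {a2.1} {a2.2, a2.3} {a3.2} {a3.3}, out.j being that stage's outer ports

{out.1, a3.1} {out.2} {out.3} {a1.1} {a1.2, a1.3} {a2.1} {a2.2, a2.3} {a3.2} {a3.3}


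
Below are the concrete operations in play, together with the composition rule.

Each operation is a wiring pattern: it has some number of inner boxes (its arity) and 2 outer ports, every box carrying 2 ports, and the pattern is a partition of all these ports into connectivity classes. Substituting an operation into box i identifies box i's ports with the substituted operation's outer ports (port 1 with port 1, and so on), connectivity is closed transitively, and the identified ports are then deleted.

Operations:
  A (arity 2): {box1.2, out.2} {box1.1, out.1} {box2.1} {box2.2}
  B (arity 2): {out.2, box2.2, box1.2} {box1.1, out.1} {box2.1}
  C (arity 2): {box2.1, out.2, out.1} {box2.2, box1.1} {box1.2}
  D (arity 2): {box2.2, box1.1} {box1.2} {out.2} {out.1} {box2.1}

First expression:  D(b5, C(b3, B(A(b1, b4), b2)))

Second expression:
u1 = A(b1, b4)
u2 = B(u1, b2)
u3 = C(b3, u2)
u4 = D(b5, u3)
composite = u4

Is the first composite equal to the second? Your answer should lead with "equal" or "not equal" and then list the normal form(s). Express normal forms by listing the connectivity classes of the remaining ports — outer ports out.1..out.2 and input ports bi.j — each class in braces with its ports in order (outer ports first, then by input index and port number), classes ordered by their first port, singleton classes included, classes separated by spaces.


equal — both sides give {out.1} {out.2} {b1.1, b5.1} {b1.2, b2.2, b3.1} {b2.1} {b3.2} {b4.1} {b4.2} {b5.2}

Normal form of the first expression: {out.1} {out.2} {b1.1, b5.1} {b1.2, b2.2, b3.1} {b2.1} {b3.2} {b4.1} {b4.2} {b5.2}
Normal form of the second expression: {out.1} {out.2} {b1.1, b5.1} {b1.2, b2.2, b3.1} {b2.1} {b3.2} {b4.1} {b4.2} {b5.2}
Identical normal forms: equal.


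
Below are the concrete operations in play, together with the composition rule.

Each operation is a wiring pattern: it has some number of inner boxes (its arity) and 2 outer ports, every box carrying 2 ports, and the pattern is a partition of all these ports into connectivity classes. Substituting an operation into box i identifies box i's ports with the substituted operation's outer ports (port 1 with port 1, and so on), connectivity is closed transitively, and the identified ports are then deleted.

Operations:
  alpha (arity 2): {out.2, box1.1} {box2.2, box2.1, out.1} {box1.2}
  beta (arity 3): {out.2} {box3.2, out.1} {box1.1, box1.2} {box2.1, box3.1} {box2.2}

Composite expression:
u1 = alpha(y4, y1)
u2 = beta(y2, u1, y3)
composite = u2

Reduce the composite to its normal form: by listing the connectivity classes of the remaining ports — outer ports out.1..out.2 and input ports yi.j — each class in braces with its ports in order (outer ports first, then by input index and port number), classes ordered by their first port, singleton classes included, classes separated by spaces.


Substituting into beta glues patterns; closure does the rest.
the subtree at alpha composes to {out.1, y1.1, y1.2} {out.2, y4.1} {y4.2} on (y4, y1); out.j = own outer ports
the subtree at beta composes to {out.1, y3.2} {out.2} {y1.1, y1.2, y3.1} {y2.1, y2.2} {y4.1} {y4.2} on (y2, y4, y1, y3); out.j = own outer ports

{out.1, y3.2} {out.2} {y1.1, y1.2, y3.1} {y2.1, y2.2} {y4.1} {y4.2}


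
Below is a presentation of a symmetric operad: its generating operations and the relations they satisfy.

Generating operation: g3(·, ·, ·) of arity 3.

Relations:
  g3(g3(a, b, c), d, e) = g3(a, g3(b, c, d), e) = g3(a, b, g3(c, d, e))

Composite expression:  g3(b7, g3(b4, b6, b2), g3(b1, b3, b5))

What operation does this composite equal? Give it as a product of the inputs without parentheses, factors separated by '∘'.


All parenthesizations of g3 agree; list the b-inputs left to right.
g3(b4, b6, b2) linearizes to b4 ∘ b6 ∘ b2
g3(b1, b3, b5) linearizes to b1 ∘ b3 ∘ b5
g3(b7, g3(b4, b6, b2), g3(b1, b3, b5)) linearizes to b7 ∘ b4 ∘ b6 ∘ b2 ∘ b1 ∘ b3 ∘ b5

b7 ∘ b4 ∘ b6 ∘ b2 ∘ b1 ∘ b3 ∘ b5


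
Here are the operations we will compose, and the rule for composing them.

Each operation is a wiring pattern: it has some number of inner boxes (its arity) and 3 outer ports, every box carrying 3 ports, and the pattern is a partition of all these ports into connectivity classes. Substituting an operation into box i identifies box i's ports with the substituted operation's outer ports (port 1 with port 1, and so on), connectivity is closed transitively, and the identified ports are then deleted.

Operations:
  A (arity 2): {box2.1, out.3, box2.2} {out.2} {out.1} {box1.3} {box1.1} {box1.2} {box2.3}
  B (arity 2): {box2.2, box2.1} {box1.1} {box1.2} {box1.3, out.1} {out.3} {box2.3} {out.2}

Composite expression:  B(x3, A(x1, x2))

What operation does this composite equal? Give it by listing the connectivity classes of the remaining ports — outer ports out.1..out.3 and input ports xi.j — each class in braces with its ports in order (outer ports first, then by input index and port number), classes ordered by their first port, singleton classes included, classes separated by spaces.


Connectivity passes through glued B-boundaries; trace each wire chain.
the subtree at A composes to {out.1} {out.2} {out.3, x2.1, x2.2} {x1.1} {x1.2} {x1.3} {x2.3} on (x1, x2); out.j = own outer ports
the subtree at B composes to {out.1, x3.3} {out.2} {out.3} {x1.1} {x1.2} {x1.3} {x2.1, x2.2} {x2.3} {x3.1} {x3.2} on (x3, x1, x2); out.j = own outer ports

{out.1, x3.3} {out.2} {out.3} {x1.1} {x1.2} {x1.3} {x2.1, x2.2} {x2.3} {x3.1} {x3.2}


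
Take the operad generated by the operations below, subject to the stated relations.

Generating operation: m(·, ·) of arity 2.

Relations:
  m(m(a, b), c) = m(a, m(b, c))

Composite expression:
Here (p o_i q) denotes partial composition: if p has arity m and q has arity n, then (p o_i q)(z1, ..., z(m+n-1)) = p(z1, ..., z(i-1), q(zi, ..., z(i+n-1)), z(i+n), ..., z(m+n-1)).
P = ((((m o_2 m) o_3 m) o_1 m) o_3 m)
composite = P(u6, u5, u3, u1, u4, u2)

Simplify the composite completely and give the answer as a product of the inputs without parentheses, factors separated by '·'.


Every regrouping of m is equal, so read the u-inputs in written order.
m(u6, u5) reduces to u6 · u5
m(u3, u1) reduces to u3 · u1
m(u4, u2) reduces to u4 · u2
m(m(u3, u1), m(u4, u2)) reduces to u3 · u1 · u4 · u2
m(m(u6, u5), m(m(u3, u1), m(u4, u2))) reduces to u6 · u5 · u3 · u1 · u4 · u2

u6 · u5 · u3 · u1 · u4 · u2


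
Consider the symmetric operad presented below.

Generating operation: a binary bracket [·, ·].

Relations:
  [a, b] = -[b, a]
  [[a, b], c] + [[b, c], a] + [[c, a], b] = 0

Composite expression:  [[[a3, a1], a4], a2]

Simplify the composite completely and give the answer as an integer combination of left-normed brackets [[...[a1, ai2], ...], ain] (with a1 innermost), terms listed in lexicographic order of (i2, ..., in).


Expand each bracket as ab - ba; the a1-initial words give the coefficients.
Composite bracket: [[[a3, a1], a4], a2]
Expanding via [a, b] = ab - ba: 8 signed words (2^3 = 8).
Words beginning with a1 determine it all:
  word a1a3a4a2 has sign -1, contributing -[[[a1, a3], a4], a2]

-[[[a1, a3], a4], a2]


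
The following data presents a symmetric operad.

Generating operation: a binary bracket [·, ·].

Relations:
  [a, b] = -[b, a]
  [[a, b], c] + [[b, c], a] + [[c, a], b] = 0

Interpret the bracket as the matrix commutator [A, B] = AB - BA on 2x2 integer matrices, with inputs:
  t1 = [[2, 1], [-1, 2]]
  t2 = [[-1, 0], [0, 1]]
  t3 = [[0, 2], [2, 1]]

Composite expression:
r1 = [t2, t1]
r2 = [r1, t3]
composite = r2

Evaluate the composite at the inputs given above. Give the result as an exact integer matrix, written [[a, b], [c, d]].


[[0, -2], [2, 0]]

[t2, t1] = [[0, -2], [-2, 0]]
[[t2, t1], t3] = [[0, -2], [2, 0]]


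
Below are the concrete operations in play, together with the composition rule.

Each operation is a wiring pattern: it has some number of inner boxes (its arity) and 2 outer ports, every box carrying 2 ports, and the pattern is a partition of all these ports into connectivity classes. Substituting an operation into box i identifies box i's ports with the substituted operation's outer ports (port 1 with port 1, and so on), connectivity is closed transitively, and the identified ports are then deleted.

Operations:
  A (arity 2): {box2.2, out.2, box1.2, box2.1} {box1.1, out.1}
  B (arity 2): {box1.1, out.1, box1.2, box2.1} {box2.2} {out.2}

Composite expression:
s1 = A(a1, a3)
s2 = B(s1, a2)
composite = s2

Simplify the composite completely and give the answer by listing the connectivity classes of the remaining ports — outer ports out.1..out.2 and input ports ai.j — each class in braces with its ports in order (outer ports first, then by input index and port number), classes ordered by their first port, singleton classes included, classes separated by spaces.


{out.1, a1.1, a1.2, a2.1, a3.1, a3.2} {out.2} {a2.2}

Connectivity passes through glued B-boundaries; trace each wire chain.
through A, on inputs (a1, a3): {out.1, a1.1} {out.2, a1.2, a3.1, a3.2} (out.j = stage outer ports)
through B, on inputs (a1, a3, a2): {out.1, a1.1, a1.2, a2.1, a3.1, a3.2} {out.2} {a2.2} (out.j = stage outer ports)


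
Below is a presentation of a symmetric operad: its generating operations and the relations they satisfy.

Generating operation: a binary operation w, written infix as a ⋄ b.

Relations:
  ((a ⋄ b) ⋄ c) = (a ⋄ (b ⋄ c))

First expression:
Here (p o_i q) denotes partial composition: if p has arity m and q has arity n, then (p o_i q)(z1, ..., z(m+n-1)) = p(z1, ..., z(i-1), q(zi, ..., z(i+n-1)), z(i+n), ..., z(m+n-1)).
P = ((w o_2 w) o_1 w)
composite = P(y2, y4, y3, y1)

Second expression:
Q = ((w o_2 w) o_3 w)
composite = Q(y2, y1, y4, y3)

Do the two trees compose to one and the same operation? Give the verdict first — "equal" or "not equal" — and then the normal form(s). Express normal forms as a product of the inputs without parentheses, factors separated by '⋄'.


not equal; first: y2 ⋄ y4 ⋄ y3 ⋄ y1; second: y2 ⋄ y1 ⋄ y4 ⋄ y3


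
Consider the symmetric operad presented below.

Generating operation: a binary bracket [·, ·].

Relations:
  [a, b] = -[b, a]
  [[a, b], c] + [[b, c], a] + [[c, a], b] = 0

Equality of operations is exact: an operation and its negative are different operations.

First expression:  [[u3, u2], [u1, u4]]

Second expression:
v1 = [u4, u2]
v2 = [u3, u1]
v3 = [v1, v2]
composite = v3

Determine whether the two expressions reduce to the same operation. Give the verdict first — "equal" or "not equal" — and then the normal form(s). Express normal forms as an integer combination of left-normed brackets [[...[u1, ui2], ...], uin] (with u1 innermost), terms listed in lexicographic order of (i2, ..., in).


The first expression reduces to [[[u1, u4], u2], u3] - [[[u1, u4], u3], u2]
The second expression reduces to -[[[u1, u3], u2], u4] + [[[u1, u3], u4], u2]
The normal forms differ: not equal.

not equal: they reduce to [[[u1, u4], u2], u3] - [[[u1, u4], u3], u2] and -[[[u1, u3], u2], u4] + [[[u1, u3], u4], u2]


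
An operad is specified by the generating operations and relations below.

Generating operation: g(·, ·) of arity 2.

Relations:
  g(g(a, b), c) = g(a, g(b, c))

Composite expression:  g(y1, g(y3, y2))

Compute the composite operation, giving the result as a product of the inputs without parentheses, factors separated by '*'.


The g-tree's shape is irrelevant; the y-reading-order decides.
g(y3, y2) flattens to y3 * y2
g(y1, g(y3, y2)) flattens to y1 * y3 * y2

y1 * y3 * y2


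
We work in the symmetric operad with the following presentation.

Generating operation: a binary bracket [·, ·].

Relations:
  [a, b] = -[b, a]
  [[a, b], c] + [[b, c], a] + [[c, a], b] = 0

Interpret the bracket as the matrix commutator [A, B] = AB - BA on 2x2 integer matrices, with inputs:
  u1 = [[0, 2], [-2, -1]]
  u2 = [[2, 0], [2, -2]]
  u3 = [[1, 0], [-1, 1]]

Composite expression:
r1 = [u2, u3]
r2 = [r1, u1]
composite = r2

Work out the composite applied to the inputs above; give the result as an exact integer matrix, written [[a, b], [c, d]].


[u2, u3] = [[0, 0], [4, 0]]
[[u2, u3], u1] = [[-8, 0], [4, 8]]

[[-8, 0], [4, 8]]


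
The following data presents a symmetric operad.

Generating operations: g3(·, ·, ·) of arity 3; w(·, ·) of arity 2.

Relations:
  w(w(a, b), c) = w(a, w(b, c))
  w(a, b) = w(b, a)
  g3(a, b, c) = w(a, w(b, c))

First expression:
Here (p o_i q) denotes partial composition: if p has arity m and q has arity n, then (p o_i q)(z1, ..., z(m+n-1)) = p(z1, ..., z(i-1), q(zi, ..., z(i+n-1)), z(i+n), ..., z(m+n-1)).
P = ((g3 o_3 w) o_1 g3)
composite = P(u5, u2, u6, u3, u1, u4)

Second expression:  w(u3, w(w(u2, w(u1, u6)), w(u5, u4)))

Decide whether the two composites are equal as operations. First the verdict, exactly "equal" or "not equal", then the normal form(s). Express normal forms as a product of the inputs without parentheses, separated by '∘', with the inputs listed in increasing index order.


The first composite normalizes to u1 ∘ u2 ∘ u3 ∘ u4 ∘ u5 ∘ u6
The second composite normalizes to u1 ∘ u2 ∘ u3 ∘ u4 ∘ u5 ∘ u6
The normal forms match — equal.

equal; the common form is u1 ∘ u2 ∘ u3 ∘ u4 ∘ u5 ∘ u6


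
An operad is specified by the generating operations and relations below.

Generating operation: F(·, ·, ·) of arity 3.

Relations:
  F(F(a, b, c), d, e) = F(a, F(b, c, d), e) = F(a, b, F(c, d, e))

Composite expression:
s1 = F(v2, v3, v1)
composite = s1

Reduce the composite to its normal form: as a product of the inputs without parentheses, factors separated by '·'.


v2 · v3 · v1

Key point: F is associative — brackets drop, the v-order remains.
F(v2, v3, v1) spells out as v2 · v3 · v1


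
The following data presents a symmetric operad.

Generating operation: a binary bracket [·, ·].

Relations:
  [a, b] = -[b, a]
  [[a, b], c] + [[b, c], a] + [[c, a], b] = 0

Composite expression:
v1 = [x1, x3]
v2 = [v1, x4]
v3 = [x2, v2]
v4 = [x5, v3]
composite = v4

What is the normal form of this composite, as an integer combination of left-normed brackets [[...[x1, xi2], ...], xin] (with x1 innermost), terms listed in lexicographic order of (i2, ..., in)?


Expand each bracket as ab - ba; the x1-initial words give the coefficients.
Composite bracket: [x5, [x2, [[x1, x3], x4]]]
The bracket unfolds into 16 signed words via [a, b] = ab - ba (2^4 = 16).
The x1-initial words carry the normal form:
  from x1x3x4x2x5, sign +1: term +[[[[x1, x3], x4], x2], x5]

[[[[x1, x3], x4], x2], x5]


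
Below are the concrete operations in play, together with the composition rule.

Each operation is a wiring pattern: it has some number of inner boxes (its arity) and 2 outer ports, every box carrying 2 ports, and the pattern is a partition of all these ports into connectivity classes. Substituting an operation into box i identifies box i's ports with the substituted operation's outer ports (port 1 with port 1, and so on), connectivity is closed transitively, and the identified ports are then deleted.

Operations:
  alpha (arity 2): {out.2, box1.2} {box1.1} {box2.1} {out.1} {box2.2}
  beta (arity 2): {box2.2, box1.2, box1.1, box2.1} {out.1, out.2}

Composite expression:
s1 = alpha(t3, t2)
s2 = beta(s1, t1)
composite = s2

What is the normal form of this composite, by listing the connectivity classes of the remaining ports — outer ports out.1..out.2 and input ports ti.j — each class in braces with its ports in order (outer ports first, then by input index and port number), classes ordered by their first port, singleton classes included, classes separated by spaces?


{out.1, out.2} {t1.1, t1.2, t3.2} {t2.1} {t2.2} {t3.1}


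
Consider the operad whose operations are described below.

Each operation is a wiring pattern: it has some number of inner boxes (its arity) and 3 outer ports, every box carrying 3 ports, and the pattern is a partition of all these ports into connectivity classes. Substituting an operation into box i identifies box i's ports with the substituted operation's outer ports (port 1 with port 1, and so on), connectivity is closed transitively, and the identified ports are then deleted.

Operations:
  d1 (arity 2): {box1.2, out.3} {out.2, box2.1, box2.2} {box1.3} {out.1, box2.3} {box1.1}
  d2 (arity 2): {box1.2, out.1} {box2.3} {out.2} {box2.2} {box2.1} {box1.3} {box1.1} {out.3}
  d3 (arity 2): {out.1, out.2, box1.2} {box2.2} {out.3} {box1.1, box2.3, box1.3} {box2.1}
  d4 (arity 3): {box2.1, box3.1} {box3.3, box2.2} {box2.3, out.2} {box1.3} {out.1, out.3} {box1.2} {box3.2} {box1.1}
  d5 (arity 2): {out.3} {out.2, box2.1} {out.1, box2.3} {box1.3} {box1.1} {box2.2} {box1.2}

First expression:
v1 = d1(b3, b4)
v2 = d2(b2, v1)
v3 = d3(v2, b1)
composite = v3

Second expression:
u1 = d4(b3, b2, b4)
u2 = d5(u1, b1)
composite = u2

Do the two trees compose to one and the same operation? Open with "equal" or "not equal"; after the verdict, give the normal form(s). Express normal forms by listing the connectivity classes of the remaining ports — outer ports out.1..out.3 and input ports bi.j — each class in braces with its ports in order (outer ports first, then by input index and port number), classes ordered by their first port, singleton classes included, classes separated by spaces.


not equal; the first gives {out.1, out.2} {out.3} {b1.1} {b1.2} {b1.3, b2.2} {b2.1} {b2.3} {b3.1} {b3.2} {b3.3} {b4.1, b4.2} {b4.3} and the second {out.1, b1.3} {out.2, b1.1} {out.3} {b1.2} {b2.1, b4.1} {b2.2, b4.3} {b2.3} {b3.1} {b3.2} {b3.3} {b4.2}

Reducing the first expression gives {out.1, out.2} {out.3} {b1.1} {b1.2} {b1.3, b2.2} {b2.1} {b2.3} {b3.1} {b3.2} {b3.3} {b4.1, b4.2} {b4.3}
Reducing the second expression gives {out.1, b1.3} {out.2, b1.1} {out.3} {b1.2} {b2.1, b4.1} {b2.2, b4.3} {b2.3} {b3.1} {b3.2} {b3.3} {b4.2}
Different reductions; not equal.


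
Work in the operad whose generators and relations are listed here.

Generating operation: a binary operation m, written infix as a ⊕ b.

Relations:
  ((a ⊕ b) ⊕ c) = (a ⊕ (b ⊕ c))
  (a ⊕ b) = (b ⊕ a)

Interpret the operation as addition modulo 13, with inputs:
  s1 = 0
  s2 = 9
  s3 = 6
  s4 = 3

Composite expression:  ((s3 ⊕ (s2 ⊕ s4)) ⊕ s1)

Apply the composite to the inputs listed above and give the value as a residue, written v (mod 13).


(s2 ⊕ s4) = 12
(s3 ⊕ (s2 ⊕ s4)) = 5
((s3 ⊕ (s2 ⊕ s4)) ⊕ s1) = 5

5 (mod 13)


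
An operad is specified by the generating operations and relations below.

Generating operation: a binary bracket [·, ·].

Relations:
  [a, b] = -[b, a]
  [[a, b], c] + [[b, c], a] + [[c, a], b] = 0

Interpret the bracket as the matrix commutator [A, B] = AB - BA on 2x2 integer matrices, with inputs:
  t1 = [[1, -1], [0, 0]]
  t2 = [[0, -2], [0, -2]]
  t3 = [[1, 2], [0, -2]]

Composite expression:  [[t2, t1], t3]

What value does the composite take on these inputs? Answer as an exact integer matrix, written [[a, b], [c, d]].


[[0, 0], [0, 0]]

[t2, t1] = [[0, 0], [0, 0]]
[[t2, t1], t3] = [[0, 0], [0, 0]]


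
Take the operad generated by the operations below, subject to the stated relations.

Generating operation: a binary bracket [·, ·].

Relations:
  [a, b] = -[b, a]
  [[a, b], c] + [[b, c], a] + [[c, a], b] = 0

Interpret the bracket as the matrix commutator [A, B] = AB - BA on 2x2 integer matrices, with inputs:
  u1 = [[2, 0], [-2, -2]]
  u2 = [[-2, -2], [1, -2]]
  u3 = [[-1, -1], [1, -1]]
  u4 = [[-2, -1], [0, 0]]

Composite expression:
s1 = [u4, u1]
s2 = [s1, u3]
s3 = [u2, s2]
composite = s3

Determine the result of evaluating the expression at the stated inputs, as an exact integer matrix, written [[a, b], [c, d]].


[[12, 0], [0, -12]]

[u4, u1] = [[2, 4], [-4, -2]]
[[u4, u1], u3] = [[0, -4], [-4, 0]]
[u2, [[u4, u1], u3]] = [[12, 0], [0, -12]]


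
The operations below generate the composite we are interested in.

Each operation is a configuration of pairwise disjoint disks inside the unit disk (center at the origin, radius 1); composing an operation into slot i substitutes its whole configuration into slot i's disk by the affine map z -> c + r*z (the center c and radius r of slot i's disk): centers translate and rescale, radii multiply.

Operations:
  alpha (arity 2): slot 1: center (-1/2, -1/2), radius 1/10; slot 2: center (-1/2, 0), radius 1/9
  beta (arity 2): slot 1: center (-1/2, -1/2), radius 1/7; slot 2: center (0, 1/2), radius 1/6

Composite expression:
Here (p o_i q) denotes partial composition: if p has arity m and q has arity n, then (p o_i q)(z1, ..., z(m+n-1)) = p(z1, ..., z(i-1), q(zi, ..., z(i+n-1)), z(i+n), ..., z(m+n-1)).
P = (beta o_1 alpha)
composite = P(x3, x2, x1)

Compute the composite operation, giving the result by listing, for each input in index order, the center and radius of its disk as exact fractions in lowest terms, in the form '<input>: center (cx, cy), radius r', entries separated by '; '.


x1: center (0, 1/2), radius 1/6; x2: center (-4/7, -1/2), radius 1/63; x3: center (-4/7, -4/7), radius 1/70

Below beta, radii multiply path by path; the x-disk centers shift.
x3 passes through 2 substitutions, ending at center (-4/7, -4/7), radius 1/70
x2 passes through 2 substitutions, ending at center (-4/7, -1/2), radius 1/63
x1 passes through 1 substitution, ending at center (0, 1/2), radius 1/6


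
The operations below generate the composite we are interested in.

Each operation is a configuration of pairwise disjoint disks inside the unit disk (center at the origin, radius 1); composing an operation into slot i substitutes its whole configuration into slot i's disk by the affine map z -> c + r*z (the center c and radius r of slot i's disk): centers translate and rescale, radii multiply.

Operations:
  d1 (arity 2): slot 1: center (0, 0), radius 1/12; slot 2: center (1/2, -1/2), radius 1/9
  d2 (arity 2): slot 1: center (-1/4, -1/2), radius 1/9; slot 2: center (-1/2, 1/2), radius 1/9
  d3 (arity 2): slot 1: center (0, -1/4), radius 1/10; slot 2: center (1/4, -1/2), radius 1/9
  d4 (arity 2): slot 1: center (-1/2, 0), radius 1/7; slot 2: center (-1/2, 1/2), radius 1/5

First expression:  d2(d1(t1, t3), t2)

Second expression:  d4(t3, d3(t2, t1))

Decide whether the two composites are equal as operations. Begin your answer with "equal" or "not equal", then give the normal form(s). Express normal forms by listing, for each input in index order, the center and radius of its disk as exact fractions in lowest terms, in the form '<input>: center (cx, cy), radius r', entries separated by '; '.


not equal: they reduce to t1: center (-1/4, -1/2), radius 1/108; t2: center (-1/2, 1/2), radius 1/9; t3: center (-7/36, -5/9), radius 1/81 and t1: center (-9/20, 2/5), radius 1/45; t2: center (-1/2, 9/20), radius 1/50; t3: center (-1/2, 0), radius 1/7

Reducing the first expression gives t1: center (-1/4, -1/2), radius 1/108; t2: center (-1/2, 1/2), radius 1/9; t3: center (-7/36, -5/9), radius 1/81
Reducing the second expression gives t1: center (-9/20, 2/5), radius 1/45; t2: center (-1/2, 9/20), radius 1/50; t3: center (-1/2, 0), radius 1/7
They disagree, so not equal.


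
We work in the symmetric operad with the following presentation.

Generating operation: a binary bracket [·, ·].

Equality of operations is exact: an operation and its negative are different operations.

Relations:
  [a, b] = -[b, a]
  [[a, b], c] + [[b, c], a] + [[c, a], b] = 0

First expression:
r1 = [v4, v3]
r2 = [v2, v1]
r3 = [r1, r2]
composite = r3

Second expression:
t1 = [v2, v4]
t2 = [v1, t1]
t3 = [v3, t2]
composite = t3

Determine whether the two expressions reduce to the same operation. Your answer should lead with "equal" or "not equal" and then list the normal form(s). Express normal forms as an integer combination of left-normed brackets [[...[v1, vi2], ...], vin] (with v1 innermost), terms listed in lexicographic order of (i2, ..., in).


not equal: they reduce to -[[[v1, v2], v3], v4] + [[[v1, v2], v4], v3] and -[[[v1, v2], v4], v3] + [[[v1, v4], v2], v3]

In normal form, the first expression is -[[[v1, v2], v3], v4] + [[[v1, v2], v4], v3]
In normal form, the second expression is -[[[v1, v2], v4], v3] + [[[v1, v4], v2], v3]
The normal forms differ: not equal.


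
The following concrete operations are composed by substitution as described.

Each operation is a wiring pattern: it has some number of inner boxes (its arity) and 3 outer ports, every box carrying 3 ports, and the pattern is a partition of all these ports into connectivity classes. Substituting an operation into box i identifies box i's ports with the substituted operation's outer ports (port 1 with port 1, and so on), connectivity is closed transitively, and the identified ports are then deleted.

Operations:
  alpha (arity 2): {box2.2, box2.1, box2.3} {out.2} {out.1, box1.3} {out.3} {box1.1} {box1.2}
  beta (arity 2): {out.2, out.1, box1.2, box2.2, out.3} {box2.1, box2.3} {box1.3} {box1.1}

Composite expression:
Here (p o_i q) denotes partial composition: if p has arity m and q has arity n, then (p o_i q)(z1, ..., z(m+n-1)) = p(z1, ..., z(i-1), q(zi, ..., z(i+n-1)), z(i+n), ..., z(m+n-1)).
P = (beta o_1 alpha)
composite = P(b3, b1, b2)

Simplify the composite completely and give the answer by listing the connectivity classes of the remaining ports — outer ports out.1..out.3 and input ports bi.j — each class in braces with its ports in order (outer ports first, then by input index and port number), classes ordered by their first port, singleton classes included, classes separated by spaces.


{out.1, out.2, out.3, b2.2} {b1.1, b1.2, b1.3} {b2.1, b2.3} {b3.1} {b3.2} {b3.3}
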